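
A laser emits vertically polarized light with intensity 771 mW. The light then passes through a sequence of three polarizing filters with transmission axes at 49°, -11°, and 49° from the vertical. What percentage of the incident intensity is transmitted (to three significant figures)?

I₁ = 771 mW · cos²(49°) = 331.8 mW.
I₂ = I₁ · cos²(60°) = 331.8 · 0.25 = 82.96 mW.
I₃ = I₂ · cos²(60°) = 82.96 · 0.25 = 20.74 mW.
That is 2.69% of the incident intensity.

≈ 2.69%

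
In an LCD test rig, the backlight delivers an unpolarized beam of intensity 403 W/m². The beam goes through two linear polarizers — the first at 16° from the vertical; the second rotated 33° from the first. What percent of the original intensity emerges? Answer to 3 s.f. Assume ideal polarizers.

Unpolarized light through the first polarizer → I₁ = 403 W/m²/2 = 201.5 W/m², polarized at 16°.
I₂ = I₁ · cos²(33°) = 201.5 · 0.7034 = 141.7 W/m².
That is 35.17% of the incident intensity.

≈ 35.2%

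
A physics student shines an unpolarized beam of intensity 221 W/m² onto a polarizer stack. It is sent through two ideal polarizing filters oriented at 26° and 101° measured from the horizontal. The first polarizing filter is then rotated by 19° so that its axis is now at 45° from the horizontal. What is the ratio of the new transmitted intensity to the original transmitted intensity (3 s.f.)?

Before rotation:
Unpolarized light through the first polarizer → I₁ = ½ I₀, now polarized at 26°.
I₂ = I₁ cos²(101° − 26°) = 0.5 I₀ · cos²(75°) = 0.03349 I₀.
After rotation:
Unpolarized light through the first polarizer → I₁ = ½ I₀, now polarized at 45°.
I₂ = I₁ cos²(101° − 45°) = 0.5 I₀ · cos²(56°) = 0.1563 I₀.
Ratio = 0.1563 / 0.03349 = 4.668.

I_new/I_old ≈ 4.67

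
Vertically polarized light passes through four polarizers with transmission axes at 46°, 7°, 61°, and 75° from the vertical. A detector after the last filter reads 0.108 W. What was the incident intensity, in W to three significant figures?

I₀ ≈ 1.14 W

I₁ = I₀ cos²(46° − 0°) = I₀ cos²(46°) = 0.4826 I₀.
I₂ = I₁ cos²(7° − 46°) = 0.4826 I₀ · cos²(39°) = 0.2914 I₀.
I₃ = I₂ cos²(61° − 7°) = 0.2914 I₀ · cos²(54°) = 0.1007 I₀.
I₄ = I₃ cos²(75° − 61°) = 0.1007 I₀ · cos²(14°) = 0.0948 I₀.
So 0.108 W = 0.0948 I₀, giving I₀ = 0.108/0.0948 = 1.139 W.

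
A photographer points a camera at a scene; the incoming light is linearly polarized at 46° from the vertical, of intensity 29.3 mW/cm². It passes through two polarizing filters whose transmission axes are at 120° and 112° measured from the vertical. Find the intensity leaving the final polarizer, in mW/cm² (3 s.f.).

I ≈ 2.18 mW/cm²

By Malus's law, I₁ = 29.3 mW/cm² · cos²(74°) = 2.226 mW/cm².
I₂ = I₁ · cos²(8°) = 2.226 · 0.9806 = 2.183 mW/cm².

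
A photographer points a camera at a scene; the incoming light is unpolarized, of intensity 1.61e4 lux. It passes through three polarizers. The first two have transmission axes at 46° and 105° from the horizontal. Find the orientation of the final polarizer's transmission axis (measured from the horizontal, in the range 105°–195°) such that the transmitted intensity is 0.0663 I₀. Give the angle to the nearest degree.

θ ≈ 150°

Unpolarized light through the first polarizer → I₁ = ½ I₀, now polarized at 46°.
I₂ = I₁ cos²(105° − 46°) = 0.5 I₀ · cos²(59°) = 0.1326 I₀.
Need I₃/I₀ = 0.0663, so cos²(θ − 105°) = 0.0663 / 0.1326 = 0.4999.
θ − 105° = arccos(√0.4999) = 45.0°, giving θ ≈ 105 + 45.0 = 150.0°.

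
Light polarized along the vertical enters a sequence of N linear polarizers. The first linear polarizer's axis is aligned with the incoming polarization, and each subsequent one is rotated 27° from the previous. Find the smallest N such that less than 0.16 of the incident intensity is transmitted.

First polarizer is aligned with the polarization: full transmission.
Each further stage multiplies by cos²(27°) = 0.7939.
After N polarizers: T = 0.7939^(N−1). Require T < 0.16 ⇒ N−1 > ln(0.16)/ln(0.7939) = 7.94, so N−1 ≥ 8 and N = 9.
Check: N=9 gives T = 0.1578 < 0.16; N=8 gives T = 0.1988.

N = 9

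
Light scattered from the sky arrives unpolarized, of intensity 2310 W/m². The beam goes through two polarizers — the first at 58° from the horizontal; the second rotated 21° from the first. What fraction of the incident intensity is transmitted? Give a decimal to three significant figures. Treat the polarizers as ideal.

I/I₀ ≈ 0.436

Unpolarized light through the first polarizer → I₁ = 2310 W/m²/2 = 1155 W/m², polarized at 58°.
I₂ = I₁ · cos²(21°) = 1155 · 0.8716 = 1007 W/m².
Transmitted fraction = 0.4358.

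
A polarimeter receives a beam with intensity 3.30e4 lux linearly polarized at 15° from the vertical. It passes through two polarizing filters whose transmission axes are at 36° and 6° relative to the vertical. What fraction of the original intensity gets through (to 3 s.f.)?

I/I₀ ≈ 0.654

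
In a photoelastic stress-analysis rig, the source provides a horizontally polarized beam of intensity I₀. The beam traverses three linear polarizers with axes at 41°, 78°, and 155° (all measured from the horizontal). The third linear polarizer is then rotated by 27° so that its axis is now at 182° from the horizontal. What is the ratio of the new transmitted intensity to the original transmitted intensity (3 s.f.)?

I_new/I_old ≈ 1.16

Before rotation:
I₁ = I₀ cos²(41° − 0°) = I₀ cos²(41°) = 0.5696 I₀.
I₂ = I₁ cos²(78° − 41°) = 0.5696 I₀ · cos²(37°) = 0.3633 I₀.
I₃ = I₂ cos²(155° − 78°) = 0.3633 I₀ · cos²(77°) = 0.01838 I₀.
After rotation:
I₁ = I₀ cos²(41° − 0°) = I₀ cos²(41°) = 0.5696 I₀.
I₂ = I₁ cos²(78° − 41°) = 0.5696 I₀ · cos²(37°) = 0.3633 I₀.
Angle between axes 2 and 3: 76°. I₃ = 0.3633 I₀ · cos²(76°) = 0.02126 I₀.
Ratio = 0.02126 / 0.01838 = 1.157.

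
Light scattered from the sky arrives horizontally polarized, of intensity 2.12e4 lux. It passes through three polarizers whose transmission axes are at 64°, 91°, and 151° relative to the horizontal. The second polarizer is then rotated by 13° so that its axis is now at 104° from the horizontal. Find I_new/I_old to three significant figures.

Before rotation:
I₁ = I₀ cos²(64° − 0°) = I₀ cos²(64°) = 0.1922 I₀.
I₂ = I₁ cos²(91° − 64°) = 0.1922 I₀ · cos²(27°) = 0.1526 I₀.
I₃ = I₂ cos²(151° − 91°) = 0.1526 I₀ · cos²(60°) = 0.03814 I₀.
After rotation:
I₁ = I₀ cos²(64° − 0°) = I₀ cos²(64°) = 0.1922 I₀.
I₂ = I₁ cos²(104° − 64°) = 0.1922 I₀ · cos²(40°) = 0.1128 I₀.
I₃ = I₂ cos²(151° − 104°) = 0.1128 I₀ · cos²(47°) = 0.05245 I₀.
Ratio = 0.05245 / 0.03814 = 1.375.

I_new/I_old ≈ 1.38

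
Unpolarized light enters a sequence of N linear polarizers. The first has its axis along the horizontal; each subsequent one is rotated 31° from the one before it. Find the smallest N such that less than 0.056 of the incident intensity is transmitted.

N = 9

First polarizer halves the unpolarized light: factor 1/2.
Each further stage multiplies by cos²(31°) = 0.7347.
After N polarizers: T = 0.5·0.7347^(N−1). Require T < 0.056 ⇒ N−1 > ln(0.056/0.5)/ln(0.7347) = 7.10, so N−1 ≥ 8 and N = 9.
Check: N=9 gives T = 0.04246 < 0.056; N=8 gives T = 0.05779.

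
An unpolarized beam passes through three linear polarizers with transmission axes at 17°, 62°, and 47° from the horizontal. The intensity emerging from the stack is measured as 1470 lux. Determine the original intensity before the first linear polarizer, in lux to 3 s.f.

Unpolarized light through the first polarizer → I₁ = ½ I₀, now polarized at 17°.
I₂ = I₁ cos²(62° − 17°) = 0.5 I₀ · cos²(45°) = 0.25 I₀.
I₃ = I₂ cos²(47° − 62°) = 0.25 I₀ · cos²(15°) = 0.2333 I₀.
So 1470 lux = 0.2333 I₀, giving I₀ = 1470/0.2333 = 6302 lux.

I₀ ≈ 6300 lux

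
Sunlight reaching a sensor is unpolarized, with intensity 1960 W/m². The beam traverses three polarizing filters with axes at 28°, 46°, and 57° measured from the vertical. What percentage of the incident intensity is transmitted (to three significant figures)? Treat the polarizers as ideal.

≈ 43.6%

Unpolarized light through the first polarizer → I₁ = 1960 W/m²/2 = 980 W/m², polarized at 28°.
I₂ = I₁ · cos²(18°) = 980 · 0.9045 = 886.4 W/m².
I₃ = I₂ · cos²(11°) = 886.4 · 0.9636 = 854.1 W/m².
That is 43.58% of the incident intensity.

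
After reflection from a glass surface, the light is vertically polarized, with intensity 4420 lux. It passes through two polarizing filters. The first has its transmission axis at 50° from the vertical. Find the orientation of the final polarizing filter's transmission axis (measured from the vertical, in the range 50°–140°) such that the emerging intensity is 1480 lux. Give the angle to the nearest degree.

θ ≈ 76°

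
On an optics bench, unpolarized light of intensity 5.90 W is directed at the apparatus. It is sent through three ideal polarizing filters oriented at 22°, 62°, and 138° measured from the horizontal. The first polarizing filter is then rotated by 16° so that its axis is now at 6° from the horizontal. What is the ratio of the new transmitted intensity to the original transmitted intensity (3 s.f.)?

Before rotation:
Unpolarized light through the first polarizer → I₁ = ½ I₀, now polarized at 22°.
I₂ = I₁ cos²(62° − 22°) = 0.5 I₀ · cos²(40°) = 0.2934 I₀.
I₃ = I₂ cos²(138° − 62°) = 0.2934 I₀ · cos²(76°) = 0.01717 I₀.
After rotation:
Unpolarized light through the first polarizer → I₁ = ½ I₀, now polarized at 6°.
I₂ = I₁ cos²(62° − 6°) = 0.5 I₀ · cos²(56°) = 0.1563 I₀.
I₃ = I₂ cos²(138° − 62°) = 0.1563 I₀ · cos²(76°) = 0.00915 I₀.
Ratio = 0.00915 / 0.01717 = 0.5329.

I_new/I_old ≈ 0.533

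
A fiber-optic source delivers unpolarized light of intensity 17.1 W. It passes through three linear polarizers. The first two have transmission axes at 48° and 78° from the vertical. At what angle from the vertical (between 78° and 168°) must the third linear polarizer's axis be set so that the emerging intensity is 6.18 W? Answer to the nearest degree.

θ ≈ 89°

Unpolarized light through the first polarizer → I₁ = ½ I₀, now polarized at 48°.
I₂ = I₁ cos²(78° − 48°) = 0.5 I₀ · cos²(30°) = 0.375 I₀.
Target fraction: 6.18 / 17.1 W = 0.3614 of I₀.
Need I₃/I₀ = 0.3614, so cos²(θ − 78°) = 0.3614 / 0.375 = 0.9637.
θ − 78° = arccos(√0.9637) = 11.0°, giving θ ≈ 78 + 11.0 = 89.0°.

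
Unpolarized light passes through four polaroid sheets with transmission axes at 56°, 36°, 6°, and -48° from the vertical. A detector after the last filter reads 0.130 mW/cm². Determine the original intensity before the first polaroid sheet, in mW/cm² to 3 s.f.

I₀ ≈ 1.14 mW/cm²

Unpolarized light through the first polarizer → I₁ = ½ I₀, now polarized at 56°.
I₂ = I₁ cos²(36° − 56°) = 0.5 I₀ · cos²(20°) = 0.4415 I₀.
I₃ = I₂ cos²(6° − 36°) = 0.4415 I₀ · cos²(30°) = 0.3311 I₀.
I₄ = I₃ cos²(-48° − 6°) = 0.3311 I₀ · cos²(54°) = 0.1144 I₀.
So 0.130 mW/cm² = 0.1144 I₀, giving I₀ = 0.130/0.1144 = 1.136 mW/cm².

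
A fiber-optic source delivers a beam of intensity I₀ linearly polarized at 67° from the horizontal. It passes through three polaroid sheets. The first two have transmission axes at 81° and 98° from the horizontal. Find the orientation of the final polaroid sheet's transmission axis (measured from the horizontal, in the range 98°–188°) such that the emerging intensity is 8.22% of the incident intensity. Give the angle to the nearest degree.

By Malus's law, I₁ = I₀ cos²(81° − 67°) = I₀ cos²(14°) = 0.9415 I₀.
I₂ = I₁ cos²(98° − 81°) = 0.9415 I₀ · cos²(17°) = 0.861 I₀.
Need I₃/I₀ = 0.0822, so cos²(θ − 98°) = 0.0822 / 0.861 = 0.09547.
θ − 98° = arccos(√0.09547) = 72.0°, giving θ ≈ 98 + 72.0 = 170.0°.

θ ≈ 170°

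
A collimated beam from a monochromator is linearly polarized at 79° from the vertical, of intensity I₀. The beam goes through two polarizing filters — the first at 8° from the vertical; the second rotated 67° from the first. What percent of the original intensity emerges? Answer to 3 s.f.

≈ 1.62%

I₁ = I₀ cos²(8° − 79°) = I₀ cos²(71°) = 0.106 I₀.
I₂ = I₁ cos²(67°) = 0.106 · 0.1527 I₀ = 0.01618 I₀.
That is 1.618% of the incident intensity.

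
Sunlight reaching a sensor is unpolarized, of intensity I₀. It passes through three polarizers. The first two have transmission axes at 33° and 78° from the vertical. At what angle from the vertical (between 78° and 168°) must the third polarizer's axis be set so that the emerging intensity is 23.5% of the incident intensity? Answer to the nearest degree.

θ ≈ 92°

Unpolarized light through the first polarizer → I₁ = ½ I₀, now polarized at 33°.
I₂ = I₁ cos²(78° − 33°) = 0.5 I₀ · cos²(45°) = 0.25 I₀.
Need I₃/I₀ = 0.235, so cos²(θ − 78°) = 0.235 / 0.25 = 0.94.
θ − 78° = arccos(√0.94) = 14.2°, giving θ ≈ 78 + 14.2 = 92.2°.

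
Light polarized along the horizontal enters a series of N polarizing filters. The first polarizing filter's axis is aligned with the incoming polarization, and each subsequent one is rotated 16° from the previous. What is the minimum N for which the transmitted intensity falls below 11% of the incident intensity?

First polarizer is aligned with the polarization: full transmission.
Each further stage multiplies by cos²(16°) = 0.924.
After N polarizers: T = 0.924^(N−1). Require T < 0.11 ⇒ N−1 > ln(0.11)/ln(0.924) = 27.93, so N−1 ≥ 28 and N = 29.
Check: N=29 gives T = 0.1094 < 0.11; N=28 gives T = 0.1184.

N = 29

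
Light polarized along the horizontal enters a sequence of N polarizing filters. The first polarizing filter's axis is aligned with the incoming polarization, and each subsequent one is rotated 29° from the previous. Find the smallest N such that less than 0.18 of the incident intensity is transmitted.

N = 8

First polarizer is aligned with the polarization: full transmission.
Each further stage multiplies by cos²(29°) = 0.765.
After N polarizers: T = 0.765^(N−1). Require T < 0.18 ⇒ N−1 > ln(0.18)/ln(0.765) = 6.40, so N−1 ≥ 7 and N = 8.
Check: N=8 gives T = 0.1533 < 0.18; N=7 gives T = 0.2004.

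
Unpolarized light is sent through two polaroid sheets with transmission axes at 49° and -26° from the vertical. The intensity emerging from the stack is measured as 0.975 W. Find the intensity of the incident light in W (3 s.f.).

Unpolarized light through the first polarizer → I₁ = ½ I₀, now polarized at 49°.
I₂ = I₁ cos²(-26° − 49°) = 0.5 I₀ · cos²(75°) = 0.03349 I₀.
So 0.975 W = 0.03349 I₀, giving I₀ = 0.975/0.03349 = 29.11 W.

I₀ ≈ 29.1 W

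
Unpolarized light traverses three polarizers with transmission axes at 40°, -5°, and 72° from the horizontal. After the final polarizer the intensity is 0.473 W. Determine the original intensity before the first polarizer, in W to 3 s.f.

I₀ ≈ 37.4 W

Unpolarized light through the first polarizer → I₁ = ½ I₀, now polarized at 40°.
I₂ = I₁ cos²(-5° − 40°) = 0.5 I₀ · cos²(45°) = 0.25 I₀.
I₃ = I₂ cos²(72° + 5°) = 0.25 I₀ · cos²(77°) = 0.01265 I₀.
So 0.473 W = 0.01265 I₀, giving I₀ = 0.473/0.01265 = 37.39 W.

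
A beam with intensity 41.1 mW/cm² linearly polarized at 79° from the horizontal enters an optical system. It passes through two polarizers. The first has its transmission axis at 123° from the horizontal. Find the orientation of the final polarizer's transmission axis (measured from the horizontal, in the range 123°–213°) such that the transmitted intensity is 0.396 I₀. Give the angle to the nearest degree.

θ ≈ 152°

I₁ = I₀ cos²(123° − 79°) = I₀ cos²(44°) = 0.5174 I₀.
Need I₂/I₀ = 0.396, so cos²(θ − 123°) = 0.396 / 0.5174 = 0.7653.
θ − 123° = arccos(√0.7653) = 29.0°, giving θ ≈ 123 + 29.0 = 152.0°.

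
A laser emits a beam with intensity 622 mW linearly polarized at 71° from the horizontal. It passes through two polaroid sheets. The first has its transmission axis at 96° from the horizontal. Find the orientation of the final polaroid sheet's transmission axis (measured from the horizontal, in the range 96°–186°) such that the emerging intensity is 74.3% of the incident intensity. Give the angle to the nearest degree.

θ ≈ 114°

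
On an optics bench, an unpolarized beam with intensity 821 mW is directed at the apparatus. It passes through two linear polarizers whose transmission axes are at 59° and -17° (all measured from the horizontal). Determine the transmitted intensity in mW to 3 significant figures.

I ≈ 24.0 mW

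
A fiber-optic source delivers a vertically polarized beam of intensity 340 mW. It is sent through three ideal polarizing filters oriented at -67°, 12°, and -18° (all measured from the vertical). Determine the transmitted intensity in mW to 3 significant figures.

I₁ = 340 mW · cos²(67°) = 51.91 mW.
I₂ = I₁ · cos²(79°) = 51.91 · 0.03641 = 1.89 mW.
I₃ = I₂ · cos²(30°) = 1.89 · 0.75 = 1.417 mW.

I ≈ 1.42 mW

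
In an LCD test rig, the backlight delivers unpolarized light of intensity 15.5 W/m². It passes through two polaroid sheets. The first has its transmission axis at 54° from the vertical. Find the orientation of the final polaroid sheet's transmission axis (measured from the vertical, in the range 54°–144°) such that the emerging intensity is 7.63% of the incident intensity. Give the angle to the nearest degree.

θ ≈ 121°

Unpolarized light through the first polarizer → I₁ = ½ I₀, now polarized at 54°.
Need I₂/I₀ = 0.0763, so cos²(θ − 54°) = 0.0763 / 0.5 = 0.1526.
θ − 54° = arccos(√0.1526) = 67.0°, giving θ ≈ 54 + 67.0 = 121.0°.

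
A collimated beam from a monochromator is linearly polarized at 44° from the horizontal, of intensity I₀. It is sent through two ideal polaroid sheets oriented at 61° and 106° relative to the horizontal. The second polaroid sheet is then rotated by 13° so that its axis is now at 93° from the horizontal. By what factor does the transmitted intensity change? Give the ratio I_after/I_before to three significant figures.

Before rotation:
I₁ = I₀ cos²(61° − 44°) = I₀ cos²(17°) = 0.9145 I₀.
I₂ = I₁ cos²(106° − 61°) = 0.9145 I₀ · cos²(45°) = 0.4573 I₀.
After rotation:
I₁ = I₀ cos²(61° − 44°) = I₀ cos²(17°) = 0.9145 I₀.
I₂ = I₁ cos²(93° − 61°) = 0.9145 I₀ · cos²(32°) = 0.6577 I₀.
Ratio = 0.6577 / 0.4573 = 1.438.

I_new/I_old ≈ 1.44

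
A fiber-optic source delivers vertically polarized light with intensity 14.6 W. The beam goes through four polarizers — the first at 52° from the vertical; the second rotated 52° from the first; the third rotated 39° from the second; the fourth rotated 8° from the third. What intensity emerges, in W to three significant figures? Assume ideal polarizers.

I₁ = 14.6 W · cos²(52°) = 5.534 W.
I₂ = I₁ · cos²(52°) = 5.534 · 0.379 = 2.098 W.
I₃ = I₂ · cos²(39°) = 2.098 · 0.604 = 1.267 W.
I₄ = I₃ · cos²(8°) = 1.267 · 0.9806 = 1.242 W.

I ≈ 1.24 W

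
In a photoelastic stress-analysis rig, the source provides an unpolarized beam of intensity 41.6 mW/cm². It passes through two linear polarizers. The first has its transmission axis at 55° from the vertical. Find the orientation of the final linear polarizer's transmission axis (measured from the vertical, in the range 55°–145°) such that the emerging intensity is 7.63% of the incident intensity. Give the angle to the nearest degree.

Unpolarized light through the first polarizer → I₁ = ½ I₀, now polarized at 55°.
Need I₂/I₀ = 0.0763, so cos²(θ − 55°) = 0.0763 / 0.5 = 0.1526.
θ − 55° = arccos(√0.1526) = 67.0°, giving θ ≈ 55 + 67.0 = 122.0°.

θ ≈ 122°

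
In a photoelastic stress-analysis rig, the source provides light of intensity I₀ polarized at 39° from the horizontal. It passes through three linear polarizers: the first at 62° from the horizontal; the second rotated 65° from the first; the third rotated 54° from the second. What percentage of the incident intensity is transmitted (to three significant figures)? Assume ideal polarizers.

By Malus's law, I₁ = I₀ cos²(62° − 39°) = I₀ cos²(23°) = 0.8473 I₀.
I₂ = I₁ cos²(65°) = 0.8473 · 0.1786 I₀ = 0.1513 I₀.
I₃ = I₂ cos²(54°) = 0.1513 · 0.3455 I₀ = 0.05229 I₀.
That is 5.229% of the incident intensity.

≈ 5.23%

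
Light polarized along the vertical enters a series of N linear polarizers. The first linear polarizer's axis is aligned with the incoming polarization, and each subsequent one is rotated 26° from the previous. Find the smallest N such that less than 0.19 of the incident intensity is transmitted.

N = 9

First polarizer is aligned with the polarization: full transmission.
Each further stage multiplies by cos²(26°) = 0.8078.
After N polarizers: T = 0.8078^(N−1). Require T < 0.19 ⇒ N−1 > ln(0.19)/ln(0.8078) = 7.78, so N−1 ≥ 8 and N = 9.
Check: N=9 gives T = 0.1814 < 0.19; N=8 gives T = 0.2245.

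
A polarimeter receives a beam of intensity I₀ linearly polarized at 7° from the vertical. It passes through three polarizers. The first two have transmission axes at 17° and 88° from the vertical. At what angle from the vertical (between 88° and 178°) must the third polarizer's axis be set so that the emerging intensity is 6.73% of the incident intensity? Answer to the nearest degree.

θ ≈ 124°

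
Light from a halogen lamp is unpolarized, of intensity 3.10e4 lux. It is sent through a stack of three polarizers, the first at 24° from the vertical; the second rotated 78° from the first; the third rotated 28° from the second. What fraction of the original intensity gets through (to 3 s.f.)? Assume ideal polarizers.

Unpolarized light through the first polarizer → I₁ = 3.10e4 lux/2 = 1.55e+04 lux, polarized at 24°.
I₂ = I₁ · cos²(78°) = 1.55e+04 · 0.04323 = 670 lux.
I₃ = I₂ · cos²(28°) = 670 · 0.7796 = 522.3 lux.
Transmitted fraction = 0.01685.

I/I₀ ≈ 0.0168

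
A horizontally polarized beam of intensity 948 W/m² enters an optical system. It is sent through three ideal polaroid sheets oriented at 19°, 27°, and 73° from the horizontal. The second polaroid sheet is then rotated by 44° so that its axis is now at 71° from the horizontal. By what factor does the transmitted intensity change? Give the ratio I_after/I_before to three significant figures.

I_new/I_old ≈ 0.800

Before rotation:
By Malus's law, I₁ = I₀ cos²(19° − 0°) = I₀ cos²(19°) = 0.894 I₀.
I₂ = I₁ cos²(27° − 19°) = 0.894 I₀ · cos²(8°) = 0.8767 I₀.
I₃ = I₂ cos²(73° − 27°) = 0.8767 I₀ · cos²(46°) = 0.423 I₀.
After rotation:
I₁ = I₀ cos²(19° − 0°) = I₀ cos²(19°) = 0.894 I₀.
I₂ = I₁ cos²(71° − 19°) = 0.894 I₀ · cos²(52°) = 0.3389 I₀.
I₃ = I₂ cos²(73° − 71°) = 0.3389 I₀ · cos²(2°) = 0.3385 I₀.
Ratio = 0.3385 / 0.423 = 0.8.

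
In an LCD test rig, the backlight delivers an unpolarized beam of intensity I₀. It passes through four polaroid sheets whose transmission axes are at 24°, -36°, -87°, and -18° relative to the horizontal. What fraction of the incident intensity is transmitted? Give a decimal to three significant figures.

Unpolarized light through the first polarizer → I₁ = ½ I₀, now polarized at 24°.
I₂ = I₁ cos²(-36° − 24°) = 0.5 I₀ · cos²(60°) = 0.125 I₀.
I₃ = I₂ cos²(-87° + 36°) = 0.125 I₀ · cos²(51°) = 0.04951 I₀.
I₄ = I₃ cos²(-18° + 87°) = 0.04951 I₀ · cos²(69°) = 0.006358 I₀.
Transmitted fraction = 0.006358.

≈ 0.00636 I₀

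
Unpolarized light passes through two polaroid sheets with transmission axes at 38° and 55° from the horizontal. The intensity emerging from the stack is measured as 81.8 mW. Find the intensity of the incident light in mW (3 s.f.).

Unpolarized light through the first polarizer → I₁ = ½ I₀, now polarized at 38°.
I₂ = I₁ cos²(55° − 38°) = 0.5 I₀ · cos²(17°) = 0.4573 I₀.
So 81.8 mW = 0.4573 I₀, giving I₀ = 81.8/0.4573 = 178.9 mW.

I₀ ≈ 179 mW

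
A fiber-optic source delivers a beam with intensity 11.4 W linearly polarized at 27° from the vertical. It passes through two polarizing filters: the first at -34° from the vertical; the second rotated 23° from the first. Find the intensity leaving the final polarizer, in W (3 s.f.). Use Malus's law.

I ≈ 2.27 W

By Malus's law, I₁ = 11.4 W · cos²(61°) = 2.679 W.
I₂ = I₁ · cos²(23°) = 2.679 · 0.8473 = 2.27 W.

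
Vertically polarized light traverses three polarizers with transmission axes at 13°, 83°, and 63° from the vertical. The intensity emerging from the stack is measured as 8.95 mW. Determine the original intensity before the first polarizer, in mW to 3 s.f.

By Malus's law, I₁ = I₀ cos²(13° − 0°) = I₀ cos²(13°) = 0.9494 I₀.
I₂ = I₁ cos²(83° − 13°) = 0.9494 I₀ · cos²(70°) = 0.1111 I₀.
I₃ = I₂ cos²(63° − 83°) = 0.1111 I₀ · cos²(20°) = 0.09807 I₀.
So 8.95 mW = 0.09807 I₀, giving I₀ = 8.95/0.09807 = 91.26 mW.

I₀ ≈ 91.3 mW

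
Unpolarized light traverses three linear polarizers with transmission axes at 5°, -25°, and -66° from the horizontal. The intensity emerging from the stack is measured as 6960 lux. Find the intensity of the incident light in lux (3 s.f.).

I₀ ≈ 3.26e4 lux

Unpolarized light through the first polarizer → I₁ = ½ I₀, now polarized at 5°.
I₂ = I₁ cos²(-25° − 5°) = 0.5 I₀ · cos²(30°) = 0.375 I₀.
I₃ = I₂ cos²(-66° + 25°) = 0.375 I₀ · cos²(41°) = 0.2136 I₀.
So 6960 lux = 0.2136 I₀, giving I₀ = 6960/0.2136 = 3.259e+04 lux.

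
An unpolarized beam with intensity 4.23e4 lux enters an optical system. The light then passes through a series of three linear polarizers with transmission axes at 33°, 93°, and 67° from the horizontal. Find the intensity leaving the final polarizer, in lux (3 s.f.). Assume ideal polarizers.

I ≈ 4270 lux

Unpolarized light through the first polarizer → I₁ = 4.23e4 lux/2 = 2.115e+04 lux, polarized at 33°.
I₂ = I₁ · cos²(60°) = 2.115e+04 · 0.25 = 5288 lux.
I₃ = I₂ · cos²(26°) = 5288 · 0.8078 = 4271 lux.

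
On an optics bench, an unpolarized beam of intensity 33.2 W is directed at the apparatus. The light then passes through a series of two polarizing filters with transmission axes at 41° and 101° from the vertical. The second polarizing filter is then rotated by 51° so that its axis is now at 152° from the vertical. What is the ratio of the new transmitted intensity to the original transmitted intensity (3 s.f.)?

Before rotation:
Unpolarized light through the first polarizer → I₁ = ½ I₀, now polarized at 41°.
I₂ = I₁ cos²(101° − 41°) = 0.5 I₀ · cos²(60°) = 0.125 I₀.
After rotation:
Unpolarized light through the first polarizer → I₁ = ½ I₀, now polarized at 41°.
Angle between axes 1 and 2: 69°. I₂ = 0.5 I₀ · cos²(69°) = 0.06421 I₀.
Ratio = 0.06421 / 0.125 = 0.5137.

I_new/I_old ≈ 0.514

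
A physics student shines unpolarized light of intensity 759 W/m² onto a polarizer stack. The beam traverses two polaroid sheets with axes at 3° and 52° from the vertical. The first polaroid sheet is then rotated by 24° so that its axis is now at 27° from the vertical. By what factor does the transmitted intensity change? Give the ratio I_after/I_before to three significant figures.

I_new/I_old ≈ 1.91

Before rotation:
Unpolarized light through the first polarizer → I₁ = ½ I₀, now polarized at 3°.
I₂ = I₁ cos²(52° − 3°) = 0.5 I₀ · cos²(49°) = 0.2152 I₀.
After rotation:
Unpolarized light through the first polarizer → I₁ = ½ I₀, now polarized at 27°.
I₂ = I₁ cos²(52° − 27°) = 0.5 I₀ · cos²(25°) = 0.4107 I₀.
Ratio = 0.4107 / 0.2152 = 1.908.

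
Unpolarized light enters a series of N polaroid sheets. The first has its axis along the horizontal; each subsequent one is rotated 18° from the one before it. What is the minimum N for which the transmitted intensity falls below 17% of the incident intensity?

N = 12

First polarizer halves the unpolarized light: factor 1/2.
Each further stage multiplies by cos²(18°) = 0.9045.
After N polarizers: T = 0.5·0.9045^(N−1). Require T < 0.17 ⇒ N−1 > ln(0.17/0.5)/ln(0.9045) = 10.75, so N−1 ≥ 11 and N = 12.
Check: N=12 gives T = 0.1658 < 0.17; N=11 gives T = 0.1833.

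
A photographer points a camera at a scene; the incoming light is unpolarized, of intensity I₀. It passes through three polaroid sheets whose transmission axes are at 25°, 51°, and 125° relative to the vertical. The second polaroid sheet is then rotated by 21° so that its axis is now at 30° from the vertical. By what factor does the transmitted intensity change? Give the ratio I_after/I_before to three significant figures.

I_new/I_old ≈ 0.123

Before rotation:
Unpolarized light through the first polarizer → I₁ = ½ I₀, now polarized at 25°.
I₂ = I₁ cos²(51° − 25°) = 0.5 I₀ · cos²(26°) = 0.4039 I₀.
I₃ = I₂ cos²(125° − 51°) = 0.4039 I₀ · cos²(74°) = 0.03069 I₀.
After rotation:
Unpolarized light through the first polarizer → I₁ = ½ I₀, now polarized at 25°.
I₂ = I₁ cos²(30° − 25°) = 0.5 I₀ · cos²(5°) = 0.4962 I₀.
Angle between axes 2 and 3: 85°. I₃ = 0.4962 I₀ · cos²(85°) = 0.003769 I₀.
Ratio = 0.003769 / 0.03069 = 0.1228.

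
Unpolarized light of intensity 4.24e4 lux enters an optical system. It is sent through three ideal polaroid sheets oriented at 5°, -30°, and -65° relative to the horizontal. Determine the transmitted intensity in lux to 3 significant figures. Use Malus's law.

I ≈ 9550 lux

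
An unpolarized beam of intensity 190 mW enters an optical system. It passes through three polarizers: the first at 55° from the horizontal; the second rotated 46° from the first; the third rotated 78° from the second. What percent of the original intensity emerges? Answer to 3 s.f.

≈ 1.04%

Unpolarized light through the first polarizer → I₁ = 190 mW/2 = 95 mW, polarized at 55°.
I₂ = I₁ · cos²(46°) = 95 · 0.4826 = 45.84 mW.
I₃ = I₂ · cos²(78°) = 45.84 · 0.04323 = 1.982 mW.
That is 1.043% of the incident intensity.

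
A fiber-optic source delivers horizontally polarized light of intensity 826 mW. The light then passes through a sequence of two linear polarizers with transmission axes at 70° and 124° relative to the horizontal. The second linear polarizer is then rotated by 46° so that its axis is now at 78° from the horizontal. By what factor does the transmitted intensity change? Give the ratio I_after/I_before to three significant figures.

I_new/I_old ≈ 2.84

Before rotation:
I₁ = I₀ cos²(70° − 0°) = I₀ cos²(70°) = 0.117 I₀.
I₂ = I₁ cos²(124° − 70°) = 0.117 I₀ · cos²(54°) = 0.04041 I₀.
After rotation:
I₁ = I₀ cos²(70° − 0°) = I₀ cos²(70°) = 0.117 I₀.
I₂ = I₁ cos²(78° − 70°) = 0.117 I₀ · cos²(8°) = 0.1147 I₀.
Ratio = 0.1147 / 0.04041 = 2.838.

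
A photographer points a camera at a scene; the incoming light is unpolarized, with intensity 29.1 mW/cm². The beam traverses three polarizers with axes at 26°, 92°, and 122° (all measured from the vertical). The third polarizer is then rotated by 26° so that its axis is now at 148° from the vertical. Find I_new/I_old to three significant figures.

I_new/I_old ≈ 0.417

Before rotation:
Unpolarized light through the first polarizer → I₁ = ½ I₀, now polarized at 26°.
I₂ = I₁ cos²(92° − 26°) = 0.5 I₀ · cos²(66°) = 0.08272 I₀.
I₃ = I₂ cos²(122° − 92°) = 0.08272 I₀ · cos²(30°) = 0.06204 I₀.
After rotation:
Unpolarized light through the first polarizer → I₁ = ½ I₀, now polarized at 26°.
I₂ = I₁ cos²(92° − 26°) = 0.5 I₀ · cos²(66°) = 0.08272 I₀.
I₃ = I₂ cos²(148° − 92°) = 0.08272 I₀ · cos²(56°) = 0.02587 I₀.
Ratio = 0.02587 / 0.06204 = 0.4169.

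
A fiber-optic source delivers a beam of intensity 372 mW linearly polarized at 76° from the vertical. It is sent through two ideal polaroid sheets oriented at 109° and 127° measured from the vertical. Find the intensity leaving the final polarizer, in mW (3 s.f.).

I ≈ 237 mW

I₁ = 372 mW · cos²(33°) = 261.7 mW.
I₂ = I₁ · cos²(18°) = 261.7 · 0.9045 = 236.7 mW.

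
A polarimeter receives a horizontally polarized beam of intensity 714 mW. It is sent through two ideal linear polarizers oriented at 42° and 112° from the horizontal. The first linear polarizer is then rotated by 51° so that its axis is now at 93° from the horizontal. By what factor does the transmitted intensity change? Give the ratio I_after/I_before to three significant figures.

I_new/I_old ≈ 0.0379

Before rotation:
I₁ = I₀ cos²(42° − 0°) = I₀ cos²(42°) = 0.5523 I₀.
I₂ = I₁ cos²(112° − 42°) = 0.5523 I₀ · cos²(70°) = 0.0646 I₀.
After rotation:
I₁ = I₀ cos²(93° − 0°) = I₀ cos²(87°) = 0.002739 I₀.
I₂ = I₁ cos²(112° − 93°) = 0.002739 I₀ · cos²(19°) = 0.002449 I₀.
Ratio = 0.002449 / 0.0646 = 0.0379.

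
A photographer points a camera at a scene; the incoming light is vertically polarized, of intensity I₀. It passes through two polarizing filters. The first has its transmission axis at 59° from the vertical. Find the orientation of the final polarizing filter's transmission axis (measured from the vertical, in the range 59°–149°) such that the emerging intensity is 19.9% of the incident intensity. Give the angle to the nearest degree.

θ ≈ 89°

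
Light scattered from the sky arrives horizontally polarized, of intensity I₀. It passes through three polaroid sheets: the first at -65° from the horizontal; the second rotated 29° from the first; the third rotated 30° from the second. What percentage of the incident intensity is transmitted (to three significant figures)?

≈ 10.2%

By Malus's law, I₁ = I₀ cos²(-65° − 0°) = I₀ cos²(65°) = 0.1786 I₀.
I₂ = I₁ cos²(29°) = 0.1786 · 0.765 I₀ = 0.1366 I₀.
I₃ = I₂ cos²(30°) = 0.1366 · 0.75 I₀ = 0.1025 I₀.
That is 10.25% of the incident intensity.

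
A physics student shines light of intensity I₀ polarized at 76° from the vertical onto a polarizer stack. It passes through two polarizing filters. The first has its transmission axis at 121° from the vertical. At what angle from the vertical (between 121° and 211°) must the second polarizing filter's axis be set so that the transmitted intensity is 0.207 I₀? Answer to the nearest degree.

I₁ = I₀ cos²(121° − 76°) = I₀ cos²(45°) = 0.5 I₀.
Need I₂/I₀ = 0.207, so cos²(θ − 121°) = 0.207 / 0.5 = 0.414.
θ − 121° = arccos(√0.414) = 50.0°, giving θ ≈ 121 + 50.0 = 171.0°.

θ ≈ 171°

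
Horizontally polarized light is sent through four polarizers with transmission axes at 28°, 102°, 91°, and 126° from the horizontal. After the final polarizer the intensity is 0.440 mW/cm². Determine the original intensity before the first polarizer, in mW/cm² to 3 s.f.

By Malus's law, I₁ = I₀ cos²(28° − 0°) = I₀ cos²(28°) = 0.7796 I₀.
I₂ = I₁ cos²(102° − 28°) = 0.7796 I₀ · cos²(74°) = 0.05923 I₀.
I₃ = I₂ cos²(91° − 102°) = 0.05923 I₀ · cos²(11°) = 0.05707 I₀.
I₄ = I₃ cos²(126° − 91°) = 0.05707 I₀ · cos²(35°) = 0.0383 I₀.
So 0.440 mW/cm² = 0.0383 I₀, giving I₀ = 0.440/0.0383 = 11.49 mW/cm².

I₀ ≈ 11.5 mW/cm²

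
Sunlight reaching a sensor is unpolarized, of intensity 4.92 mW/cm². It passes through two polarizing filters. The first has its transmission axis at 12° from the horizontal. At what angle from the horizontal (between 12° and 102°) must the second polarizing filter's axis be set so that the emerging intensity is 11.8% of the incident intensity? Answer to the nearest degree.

θ ≈ 73°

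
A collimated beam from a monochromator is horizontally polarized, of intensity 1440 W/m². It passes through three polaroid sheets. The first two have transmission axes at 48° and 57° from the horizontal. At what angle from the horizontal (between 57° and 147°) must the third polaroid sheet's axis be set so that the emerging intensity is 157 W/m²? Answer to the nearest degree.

By Malus's law, I₁ = I₀ cos²(48° − 0°) = I₀ cos²(48°) = 0.4477 I₀.
I₂ = I₁ cos²(57° − 48°) = 0.4477 I₀ · cos²(9°) = 0.4368 I₀.
Target fraction: 157 / 1440 W/m² = 0.109 of I₀.
Need I₃/I₀ = 0.109, so cos²(θ − 57°) = 0.109 / 0.4368 = 0.2496.
θ − 57° = arccos(√0.2496) = 60.0°, giving θ ≈ 57 + 60.0 = 117.0°.

θ ≈ 117°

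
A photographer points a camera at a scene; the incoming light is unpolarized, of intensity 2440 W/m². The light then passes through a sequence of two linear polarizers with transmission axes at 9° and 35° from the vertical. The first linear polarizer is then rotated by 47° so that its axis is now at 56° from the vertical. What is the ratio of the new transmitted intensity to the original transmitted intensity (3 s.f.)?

Before rotation:
Unpolarized light through the first polarizer → I₁ = ½ I₀, now polarized at 9°.
I₂ = I₁ cos²(35° − 9°) = 0.5 I₀ · cos²(26°) = 0.4039 I₀.
After rotation:
Unpolarized light through the first polarizer → I₁ = ½ I₀, now polarized at 56°.
I₂ = I₁ cos²(35° − 56°) = 0.5 I₀ · cos²(21°) = 0.4358 I₀.
Ratio = 0.4358 / 0.4039 = 1.079.

I_new/I_old ≈ 1.08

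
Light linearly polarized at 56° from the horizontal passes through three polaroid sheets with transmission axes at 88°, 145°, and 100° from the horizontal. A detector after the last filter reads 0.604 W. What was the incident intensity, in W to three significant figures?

I₁ = I₀ cos²(88° − 56°) = I₀ cos²(32°) = 0.7192 I₀.
I₂ = I₁ cos²(145° − 88°) = 0.7192 I₀ · cos²(57°) = 0.2133 I₀.
I₃ = I₂ cos²(100° − 145°) = 0.2133 I₀ · cos²(45°) = 0.1067 I₀.
So 0.604 W = 0.1067 I₀, giving I₀ = 0.604/0.1067 = 5.663 W.

I₀ ≈ 5.66 W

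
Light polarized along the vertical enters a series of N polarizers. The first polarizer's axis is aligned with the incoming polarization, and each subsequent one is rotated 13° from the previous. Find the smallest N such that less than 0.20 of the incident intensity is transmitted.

First polarizer is aligned with the polarization: full transmission.
Each further stage multiplies by cos²(13°) = 0.9494.
After N polarizers: T = 0.9494^(N−1). Require T < 0.20 ⇒ N−1 > ln(0.20)/ln(0.9494) = 30.99, so N−1 ≥ 31 and N = 32.
Check: N=32 gives T = 0.1999 < 0.20; N=31 gives T = 0.2106.

N = 32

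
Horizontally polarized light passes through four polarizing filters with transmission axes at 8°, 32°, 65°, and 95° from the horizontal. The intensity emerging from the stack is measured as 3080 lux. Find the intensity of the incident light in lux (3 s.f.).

By Malus's law, I₁ = I₀ cos²(8° − 0°) = I₀ cos²(8°) = 0.9806 I₀.
I₂ = I₁ cos²(32° − 8°) = 0.9806 I₀ · cos²(24°) = 0.8184 I₀.
I₃ = I₂ cos²(65° − 32°) = 0.8184 I₀ · cos²(33°) = 0.5756 I₀.
I₄ = I₃ cos²(95° − 65°) = 0.5756 I₀ · cos²(30°) = 0.4317 I₀.
So 3080 lux = 0.4317 I₀, giving I₀ = 3080/0.4317 = 7134 lux.

I₀ ≈ 7130 lux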